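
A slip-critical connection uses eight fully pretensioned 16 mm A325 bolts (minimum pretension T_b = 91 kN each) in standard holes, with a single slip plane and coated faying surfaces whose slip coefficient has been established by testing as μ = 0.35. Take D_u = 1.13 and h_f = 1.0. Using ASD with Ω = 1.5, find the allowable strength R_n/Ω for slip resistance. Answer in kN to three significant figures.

R_n = μ · D_u · h_f · T_b · n_s · n_b = 0.35 × 1.13 × 1.0 × 91 × 1 × 8 = 287.9 kN.
Allowable strength R_n/Ω = 287.9 / 1.5 = 192 kN.

192 kN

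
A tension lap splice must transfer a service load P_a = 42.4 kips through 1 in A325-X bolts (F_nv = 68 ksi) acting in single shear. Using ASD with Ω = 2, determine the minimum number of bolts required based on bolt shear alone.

A_b = π·1²/4 = 0.7854 in².
Per-bolt allowable strength R_n/Ω = 68 × 0.7854 × 1 / 2 = 26.7 kips.
n ≥ 42.4 / 26.7 = 1.588 → use 2 bolts.

2 bolts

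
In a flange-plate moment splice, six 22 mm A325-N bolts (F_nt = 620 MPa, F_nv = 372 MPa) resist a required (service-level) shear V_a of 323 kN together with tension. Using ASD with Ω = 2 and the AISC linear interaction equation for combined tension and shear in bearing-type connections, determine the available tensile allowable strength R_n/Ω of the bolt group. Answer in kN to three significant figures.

A_b = π·22²/4 = 380.1 mm²; f_rv = 323 × 1000 / (6 × 380.1) = 141.6 MPa.
F'_nt = 1.3 F_nt − (Ω F_nt / F_nv) f_rv = 1.3·620 − (2·620/372)·141.6 = 333.9 MPa, capped at F_nt → F'_nt = 333.9 MPa.
R_n = F'_nt · A_b · n = 333.9 × 380.1 × 6 / 1000 = 761.7 kN.
Allowable strength R_n/Ω = 761.7 / 2 = 381 kN.

381 kN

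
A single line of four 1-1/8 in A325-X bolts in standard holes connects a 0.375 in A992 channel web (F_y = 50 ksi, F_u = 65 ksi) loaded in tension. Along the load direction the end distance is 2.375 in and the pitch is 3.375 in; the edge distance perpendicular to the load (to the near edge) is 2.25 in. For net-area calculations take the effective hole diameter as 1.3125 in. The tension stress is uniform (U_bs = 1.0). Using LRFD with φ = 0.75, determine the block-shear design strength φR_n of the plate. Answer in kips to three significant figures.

116 kips

Shear plane L_v = 2.375 + 3·3.375 = 12.5 in; A_gv = 12.5 × 0.375 = 4.688 in².
A_nv = (12.5 − 3.5·1.3125) × 0.375 = 2.965 in².
A_nt = (2.25 − 0.5·1.3125) × 0.375 = 0.5977 in².
0.6 F_u A_nv = 115.6 kips; 0.6 F_y A_gv = 140.6 kips → shear rupture governs the shear term.
R_n = 115.6 + 1.0 × 65 × 0.5977 = 154.5 kips.
Design strength φR_n = 0.75 × 154.5 = 116 kips.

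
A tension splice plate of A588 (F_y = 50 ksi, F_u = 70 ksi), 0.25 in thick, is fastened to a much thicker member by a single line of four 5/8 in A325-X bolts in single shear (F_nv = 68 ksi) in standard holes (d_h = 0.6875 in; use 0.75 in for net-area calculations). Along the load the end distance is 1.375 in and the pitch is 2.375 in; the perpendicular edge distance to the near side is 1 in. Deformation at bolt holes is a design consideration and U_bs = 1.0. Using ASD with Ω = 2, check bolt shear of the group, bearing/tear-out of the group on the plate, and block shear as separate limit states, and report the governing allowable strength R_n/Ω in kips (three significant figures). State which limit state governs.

Bolt shear: A_b = π·0.625²/4 = 0.3068 in²; R_n = 68 × 0.3068 × 4 × 1 = 83.45 kips → 83.45 / 2 = 41.7 kips.
Bearing: edge l_c = 1.031, r_n = 21.66 kips; interior l_c = 1.688, r_n = 26.25 kips; R_n = 21.66 + 3·26.25 = 100.4 kips → 50.2 kips.
Block shear: A_gv = 2.125, A_nv = 1.469, A_nt = 0.1562 in²; R_n = min(0.6F_uA_nv, 0.6F_yA_gv) + U_bs·F_u·A_nt = 72.62 kips → 36.3 kips.
Block shear governs: 36.3 kips.

36.3 kips (block shear governs)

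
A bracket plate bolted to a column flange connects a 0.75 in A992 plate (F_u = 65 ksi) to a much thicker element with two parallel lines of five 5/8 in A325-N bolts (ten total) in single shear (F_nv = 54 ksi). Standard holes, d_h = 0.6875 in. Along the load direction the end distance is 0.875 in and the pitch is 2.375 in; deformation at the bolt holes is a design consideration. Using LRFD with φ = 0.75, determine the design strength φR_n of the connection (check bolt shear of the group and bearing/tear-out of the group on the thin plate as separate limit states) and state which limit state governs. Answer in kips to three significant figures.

Bolt shear: A_b = π·0.625²/4 = 0.3068 in²; R_n = 54 × 0.3068 × 10 × 1 = 165.7 kips → 0.75 × 165.7 = 124 kips.
Bearing (1.2 l_c t F_u ≤ 2.4 d t F_u): upper limit = 2.4·0.625·0.75·65 = 73.12 kips.
  Edge l_c = 0.875 − 0.6875/2 = 0.5312 → r_n = 31.08 kips; interior l_c = 2.375 − 0.6875 = 1.688 → r_n = 73.12 kips.
  R_n,bearing = 2·31.08 + 8·73.12 = 647.2 kips → 0.75 × 647.2 = 485 kips.
Bolt shear governs: 124 kips.

124 kips (bolt shear governs)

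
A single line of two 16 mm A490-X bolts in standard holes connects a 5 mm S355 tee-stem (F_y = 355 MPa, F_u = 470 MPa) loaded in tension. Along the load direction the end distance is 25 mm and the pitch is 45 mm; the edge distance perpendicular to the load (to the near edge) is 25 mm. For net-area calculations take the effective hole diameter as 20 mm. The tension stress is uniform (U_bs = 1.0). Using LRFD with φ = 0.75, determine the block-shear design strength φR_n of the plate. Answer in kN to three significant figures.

Shear plane L_v = 25 + 1·45 = 70 mm; A_gv = 70 × 5 = 350 mm².
A_nv = (70 − 1.5·20) × 5 = 200 mm².
A_nt = (25 − 0.5·20) × 5 = 75 mm².
0.6 F_u A_nv = 56.4 kN; 0.6 F_y A_gv = 74.55 kN → shear rupture governs the shear term.
R_n = 56.4 + 1.0 × 470 × 75 / 1000 = 91.65 kN.
Design strength φR_n = 0.75 × 91.65 = 68.7 kN.

68.7 kN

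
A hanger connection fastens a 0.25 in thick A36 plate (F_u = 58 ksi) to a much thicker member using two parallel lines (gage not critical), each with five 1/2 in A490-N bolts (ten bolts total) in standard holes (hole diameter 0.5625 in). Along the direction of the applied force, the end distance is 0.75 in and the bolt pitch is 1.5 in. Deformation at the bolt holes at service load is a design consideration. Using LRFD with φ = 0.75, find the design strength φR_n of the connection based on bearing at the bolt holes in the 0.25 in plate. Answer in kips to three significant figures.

Per bolt r_n = 1.2 l_c t F_u ≤ 2.4 d t F_u; upper limit = 2.4 × 0.5 × 0.25 × 58 = 17.4 kips.
Edge bolt: l_c = 0.75 − 0.5625/2 = 0.4688 in → 1.2 × 0.4688 × 0.25 × 58 = 8.156 → r_n = 8.156 kips.
Interior bolts: l_c = 1.5 − 0.5625 = 0.9375 in → 1.2 × 0.9375 × 0.25 × 58 = 16.31 → r_n = 16.31 kips.
R_n = 2 × 8.156 + 8 × 16.31 = 146.8 kips.
Design strength φR_n = 0.75 × 146.8 = 110 kips.

110 kips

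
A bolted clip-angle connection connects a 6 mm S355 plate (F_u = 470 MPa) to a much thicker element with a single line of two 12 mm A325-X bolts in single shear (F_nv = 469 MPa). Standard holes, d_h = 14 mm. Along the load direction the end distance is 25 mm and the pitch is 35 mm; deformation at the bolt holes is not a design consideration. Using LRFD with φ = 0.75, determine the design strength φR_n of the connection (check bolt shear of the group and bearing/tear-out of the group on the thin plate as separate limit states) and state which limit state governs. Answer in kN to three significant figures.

Bolt shear: A_b = π·12²/4 = 113.1 mm²; R_n = 469 × 113.1 × 2 × 1 / 1000 = 106.1 kN → 0.75 × 106.1 = 79.6 kN.
Bearing (1.5 l_c t F_u ≤ 3.0 d t F_u): upper limit = 3.0·12·6·470 / 1000 = 101.5 kN.
  Edge l_c = 25 − 14/2 = 18 → r_n = 76.14 kN; interior l_c = 35 − 14 = 21 → r_n = 88.83 kN.
  R_n,bearing = 1·76.14 + 1·88.83 = 165 kN → 0.75 × 165 = 124 kN.
Bolt shear governs: 79.6 kN.

79.6 kN (bolt shear governs)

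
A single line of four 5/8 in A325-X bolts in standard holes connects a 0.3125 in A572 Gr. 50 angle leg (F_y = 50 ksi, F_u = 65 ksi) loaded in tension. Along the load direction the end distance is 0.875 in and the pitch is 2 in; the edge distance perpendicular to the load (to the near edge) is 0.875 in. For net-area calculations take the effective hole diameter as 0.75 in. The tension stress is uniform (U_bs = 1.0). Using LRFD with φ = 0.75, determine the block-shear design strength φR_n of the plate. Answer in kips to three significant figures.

Shear plane L_v = 0.875 + 3·2 = 6.875 in; A_gv = 6.875 × 0.3125 = 2.148 in².
A_nv = (6.875 − 3.5·0.75) × 0.3125 = 1.328 in².
A_nt = (0.875 − 0.5·0.75) × 0.3125 = 0.1562 in².
0.6 F_u A_nv = 51.8 kips; 0.6 F_y A_gv = 64.45 kips → shear rupture governs the shear term.
R_n = 51.8 + 1.0 × 65 × 0.1562 = 61.95 kips.
Design strength φR_n = 0.75 × 61.95 = 46.5 kips.

46.5 kips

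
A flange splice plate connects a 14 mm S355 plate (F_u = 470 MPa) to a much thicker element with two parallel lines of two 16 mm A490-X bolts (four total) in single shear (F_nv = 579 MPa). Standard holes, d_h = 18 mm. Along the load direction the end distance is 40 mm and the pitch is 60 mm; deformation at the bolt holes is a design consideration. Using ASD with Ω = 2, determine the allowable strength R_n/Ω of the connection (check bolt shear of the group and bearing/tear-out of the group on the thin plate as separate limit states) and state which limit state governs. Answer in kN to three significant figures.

Bolt shear: A_b = π·16²/4 = 201.1 mm²; R_n = 579 × 201.1 × 4 × 1 / 1000 = 465.7 kN → 465.7 / 2 = 233 kN.
Bearing (1.2 l_c t F_u ≤ 2.4 d t F_u): upper limit = 2.4·16·14·470 / 1000 = 252.7 kN.
  Edge l_c = 40 − 18/2 = 31 → r_n = 244.8 kN; interior l_c = 60 − 18 = 42 → r_n = 252.7 kN.
  R_n,bearing = 2·244.8 + 2·252.7 = 994.9 kN → 994.9 / 2 = 497 kN.
Bolt shear governs: 233 kN.

233 kN (bolt shear governs)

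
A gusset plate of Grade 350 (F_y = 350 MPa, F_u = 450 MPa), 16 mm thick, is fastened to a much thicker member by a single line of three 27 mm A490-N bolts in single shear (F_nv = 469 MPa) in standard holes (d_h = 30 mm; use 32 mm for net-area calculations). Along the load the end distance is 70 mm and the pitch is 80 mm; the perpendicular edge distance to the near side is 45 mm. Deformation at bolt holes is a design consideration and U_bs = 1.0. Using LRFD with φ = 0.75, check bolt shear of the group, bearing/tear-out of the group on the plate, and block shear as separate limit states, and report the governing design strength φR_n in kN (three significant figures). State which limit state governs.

Bolt shear: A_b = π·27²/4 = 572.6 mm²; R_n = 469 × 572.6 × 3 × 1 / 1000 = 805.6 kN → 0.75 × 805.6 = 604 kN.
Bearing: edge l_c = 55, r_n = 466.6 kN; interior l_c = 50, r_n = 432 kN; R_n = 466.6 + 2·432 = 1331 kN → 998 kN.
Block shear: A_gv = 3680, A_nv = 2400, A_nt = 464 mm²; R_n = min(0.6F_uA_nv, 0.6F_yA_gv) + U_bs·F_u·A_nt = 856.8 kN → 643 kN.
Bolt shear governs: 604 kN.

604 kN (bolt shear governs)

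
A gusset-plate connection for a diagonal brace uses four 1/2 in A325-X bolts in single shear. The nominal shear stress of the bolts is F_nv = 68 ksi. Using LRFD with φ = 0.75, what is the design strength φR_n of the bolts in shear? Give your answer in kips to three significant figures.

40.1 kips

A_b = π × 0.5² / 4 = 0.1963 in².
R_n = F_nv · A_b · n · n_s = 68 × 0.1963 × 4 × 1 = 53.41 kips.
Design strength φR_n = 0.75 × 53.41 = 40.1 kips.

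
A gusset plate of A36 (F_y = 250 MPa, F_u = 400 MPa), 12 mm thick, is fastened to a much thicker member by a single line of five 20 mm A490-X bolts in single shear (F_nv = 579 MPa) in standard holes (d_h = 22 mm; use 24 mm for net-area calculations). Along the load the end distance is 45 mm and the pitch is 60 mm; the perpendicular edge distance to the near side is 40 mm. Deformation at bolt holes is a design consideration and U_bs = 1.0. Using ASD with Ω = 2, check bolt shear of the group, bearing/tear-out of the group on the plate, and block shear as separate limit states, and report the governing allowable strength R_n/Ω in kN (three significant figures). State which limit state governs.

322 kN (block shear governs)

Bolt shear: A_b = π·20²/4 = 314.2 mm²; R_n = 579 × 314.2 × 5 × 1 / 1000 = 909.5 kN → 909.5 / 2 = 455 kN.
Bearing: edge l_c = 34, r_n = 195.8 kN; interior l_c = 38, r_n = 218.9 kN; R_n = 195.8 + 4·218.9 = 1071 kN → 536 kN.
Block shear: A_gv = 3420, A_nv = 2124, A_nt = 336 mm²; R_n = min(0.6F_uA_nv, 0.6F_yA_gv) + U_bs·F_u·A_nt = 644.2 kN → 322 kN.
Block shear governs: 322 kN.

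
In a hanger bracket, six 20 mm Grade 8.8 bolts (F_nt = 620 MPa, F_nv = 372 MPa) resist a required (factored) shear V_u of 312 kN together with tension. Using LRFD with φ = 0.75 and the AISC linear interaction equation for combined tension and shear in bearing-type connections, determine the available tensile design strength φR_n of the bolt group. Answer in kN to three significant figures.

619 kN

A_b = π·20²/4 = 314.2 mm²; f_rv = 312 × 1000 / (6 × 314.2) = 165.5 MPa.
F'_nt = 1.3 F_nt − (F_nt / φF_nv) f_rv = 1.3·620 − (620/(0.75·372))·165.5 = 438.2 MPa, capped at F_nt → F'_nt = 438.2 MPa.
R_n = F'_nt · A_b · n = 438.2 × 314.2 × 6 / 1000 = 825.9 kN.
Design strength φR_n = 0.75 × 825.9 = 619 kN.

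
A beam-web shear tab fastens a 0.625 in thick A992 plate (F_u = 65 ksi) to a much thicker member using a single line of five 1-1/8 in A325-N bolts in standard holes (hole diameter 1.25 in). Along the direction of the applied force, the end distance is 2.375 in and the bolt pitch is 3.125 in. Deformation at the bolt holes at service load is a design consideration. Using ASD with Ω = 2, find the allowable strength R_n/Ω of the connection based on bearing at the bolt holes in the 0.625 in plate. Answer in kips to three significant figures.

Per bolt r_n = 1.2 l_c t F_u ≤ 2.4 d t F_u; upper limit = 2.4 × 1.125 × 0.625 × 65 = 109.7 kips.
Edge bolt: l_c = 2.375 − 1.25/2 = 1.75 in → 1.2 × 1.75 × 0.625 × 65 = 85.31 → r_n = 85.31 kips.
Interior bolts: l_c = 3.125 − 1.25 = 1.875 in → 1.2 × 1.875 × 0.625 × 65 = 91.41 → r_n = 91.41 kips.
R_n = 1 × 85.31 + 4 × 91.41 = 450.9 kips.
Allowable strength R_n/Ω = 450.9 / 2 = 225 kips.

225 kips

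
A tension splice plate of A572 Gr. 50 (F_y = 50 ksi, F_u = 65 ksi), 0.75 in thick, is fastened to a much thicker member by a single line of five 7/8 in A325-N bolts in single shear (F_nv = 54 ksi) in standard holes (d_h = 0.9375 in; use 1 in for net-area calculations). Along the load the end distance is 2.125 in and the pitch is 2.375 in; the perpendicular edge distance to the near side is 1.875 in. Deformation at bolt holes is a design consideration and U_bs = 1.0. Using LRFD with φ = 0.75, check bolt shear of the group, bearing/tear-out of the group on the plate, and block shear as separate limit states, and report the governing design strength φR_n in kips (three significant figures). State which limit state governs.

Bolt shear: A_b = π·0.875²/4 = 0.6013 in²; R_n = 54 × 0.6013 × 5 × 1 = 162.4 kips → 0.75 × 162.4 = 122 kips.
Bearing: edge l_c = 1.656, r_n = 96.89 kips; interior l_c = 1.438, r_n = 84.09 kips; R_n = 96.89 + 4·84.09 = 433.3 kips → 325 kips.
Block shear: A_gv = 8.719, A_nv = 5.344, A_nt = 1.031 in²; R_n = min(0.6F_uA_nv, 0.6F_yA_gv) + U_bs·F_u·A_nt = 275.4 kips → 207 kips.
Bolt shear governs: 122 kips.

122 kips (bolt shear governs)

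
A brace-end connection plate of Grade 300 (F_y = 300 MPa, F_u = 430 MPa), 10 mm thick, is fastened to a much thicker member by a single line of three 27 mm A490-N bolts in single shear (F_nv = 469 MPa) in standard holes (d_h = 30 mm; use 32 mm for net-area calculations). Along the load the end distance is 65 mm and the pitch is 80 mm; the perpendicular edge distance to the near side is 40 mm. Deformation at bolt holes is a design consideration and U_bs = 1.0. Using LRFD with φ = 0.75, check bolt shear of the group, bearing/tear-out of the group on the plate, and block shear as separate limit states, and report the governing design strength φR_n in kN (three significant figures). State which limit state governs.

Bolt shear: A_b = π·27²/4 = 572.6 mm²; R_n = 469 × 572.6 × 3 × 1 / 1000 = 805.6 kN → 0.75 × 805.6 = 604 kN.
Bearing: edge l_c = 50, r_n = 258 kN; interior l_c = 50, r_n = 258 kN; R_n = 258 + 2·258 = 774 kN → 580 kN.
Block shear: A_gv = 2250, A_nv = 1450, A_nt = 240 mm²; R_n = min(0.6F_uA_nv, 0.6F_yA_gv) + U_bs·F_u·A_nt = 477.3 kN → 358 kN.
Block shear governs: 358 kN.

358 kN (block shear governs)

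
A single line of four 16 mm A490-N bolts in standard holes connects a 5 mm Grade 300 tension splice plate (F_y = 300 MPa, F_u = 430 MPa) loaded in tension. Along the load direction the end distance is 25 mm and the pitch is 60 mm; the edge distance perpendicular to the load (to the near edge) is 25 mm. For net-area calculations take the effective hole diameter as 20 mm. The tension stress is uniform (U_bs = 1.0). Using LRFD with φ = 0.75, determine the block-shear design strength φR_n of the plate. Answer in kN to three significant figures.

155 kN

Shear plane L_v = 25 + 3·60 = 205 mm; A_gv = 205 × 5 = 1025 mm².
A_nv = (205 − 3.5·20) × 5 = 675 mm².
A_nt = (25 − 0.5·20) × 5 = 75 mm².
0.6 F_u A_nv = 174.2 kN; 0.6 F_y A_gv = 184.5 kN → shear rupture governs the shear term.
R_n = 174.2 + 1.0 × 430 × 75 / 1000 = 206.4 kN.
Design strength φR_n = 0.75 × 206.4 = 155 kN.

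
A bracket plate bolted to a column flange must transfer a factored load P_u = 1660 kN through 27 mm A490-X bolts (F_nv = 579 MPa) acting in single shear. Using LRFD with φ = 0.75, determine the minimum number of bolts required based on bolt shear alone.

7 bolts

A_b = π·27²/4 = 572.6 mm².
Per-bolt design strength φR_n = 0.75 × 579 × 572.6 × 1 / 1000 = 248.6 kN.
n ≥ 1660 / 248.6 = 6.677 → use 7 bolts.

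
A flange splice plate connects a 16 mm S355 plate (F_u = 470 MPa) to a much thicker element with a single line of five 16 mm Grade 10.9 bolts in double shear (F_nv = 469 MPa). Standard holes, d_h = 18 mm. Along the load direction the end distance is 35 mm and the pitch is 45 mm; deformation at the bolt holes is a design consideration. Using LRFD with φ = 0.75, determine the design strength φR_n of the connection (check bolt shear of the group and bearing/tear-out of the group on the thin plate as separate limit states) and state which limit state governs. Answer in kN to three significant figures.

707 kN (bolt shear governs)

Bolt shear: A_b = π·16²/4 = 201.1 mm²; R_n = 469 × 201.1 × 5 × 2 / 1000 = 943 kN → 0.75 × 943 = 707 kN.
Bearing (1.2 l_c t F_u ≤ 2.4 d t F_u): upper limit = 2.4·16·16·470 / 1000 = 288.8 kN.
  Edge l_c = 35 − 18/2 = 26 → r_n = 234.6 kN; interior l_c = 45 − 18 = 27 → r_n = 243.6 kN.
  R_n,bearing = 1·234.6 + 4·243.6 = 1209 kN → 0.75 × 1209 = 907 kN.
Bolt shear governs: 707 kN.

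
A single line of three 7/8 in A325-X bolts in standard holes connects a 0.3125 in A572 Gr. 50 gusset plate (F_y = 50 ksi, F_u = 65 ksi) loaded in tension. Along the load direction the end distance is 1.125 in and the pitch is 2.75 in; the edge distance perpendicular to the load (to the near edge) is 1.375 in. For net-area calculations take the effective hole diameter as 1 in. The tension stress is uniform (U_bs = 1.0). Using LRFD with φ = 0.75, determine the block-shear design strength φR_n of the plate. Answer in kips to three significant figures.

51 kips

Shear plane L_v = 1.125 + 2·2.75 = 6.625 in; A_gv = 6.625 × 0.3125 = 2.07 in².
A_nv = (6.625 − 2.5·1) × 0.3125 = 1.289 in².
A_nt = (1.375 − 0.5·1) × 0.3125 = 0.2734 in².
0.6 F_u A_nv = 50.27 kips; 0.6 F_y A_gv = 62.11 kips → shear rupture governs the shear term.
R_n = 50.27 + 1.0 × 65 × 0.2734 = 68.05 kips.
Design strength φR_n = 0.75 × 68.05 = 51 kips.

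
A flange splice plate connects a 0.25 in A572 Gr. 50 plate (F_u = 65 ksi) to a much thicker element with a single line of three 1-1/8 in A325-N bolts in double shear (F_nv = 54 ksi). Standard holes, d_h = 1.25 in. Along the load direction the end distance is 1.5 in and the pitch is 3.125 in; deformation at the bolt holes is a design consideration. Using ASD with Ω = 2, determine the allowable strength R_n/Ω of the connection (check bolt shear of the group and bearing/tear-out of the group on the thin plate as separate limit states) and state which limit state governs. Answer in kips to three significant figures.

Bolt shear: A_b = π·1.125²/4 = 0.994 in²; R_n = 54 × 0.994 × 3 × 2 = 322.1 kips → 322.1 / 2 = 161 kips.
Bearing (1.2 l_c t F_u ≤ 2.4 d t F_u): upper limit = 2.4·1.125·0.25·65 = 43.87 kips.
  Edge l_c = 1.5 − 1.25/2 = 0.875 → r_n = 17.06 kips; interior l_c = 3.125 − 1.25 = 1.875 → r_n = 36.56 kips.
  R_n,bearing = 1·17.06 + 2·36.56 = 90.19 kips → 90.19 / 2 = 45.1 kips.
Bearing governs: 45.1 kips.

45.1 kips (bearing governs)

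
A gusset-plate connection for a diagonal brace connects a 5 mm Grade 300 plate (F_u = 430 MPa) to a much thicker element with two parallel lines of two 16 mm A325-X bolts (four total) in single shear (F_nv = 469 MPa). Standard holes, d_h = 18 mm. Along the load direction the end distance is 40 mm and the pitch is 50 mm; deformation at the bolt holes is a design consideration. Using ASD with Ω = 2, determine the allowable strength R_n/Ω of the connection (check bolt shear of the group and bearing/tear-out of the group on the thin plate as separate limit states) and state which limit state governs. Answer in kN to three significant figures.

163 kN (bearing governs)

Bolt shear: A_b = π·16²/4 = 201.1 mm²; R_n = 469 × 201.1 × 4 × 1 / 1000 = 377.2 kN → 377.2 / 2 = 189 kN.
Bearing (1.2 l_c t F_u ≤ 2.4 d t F_u): upper limit = 2.4·16·5·430 / 1000 = 82.56 kN.
  Edge l_c = 40 − 18/2 = 31 → r_n = 79.98 kN; interior l_c = 50 − 18 = 32 → r_n = 82.56 kN.
  R_n,bearing = 2·79.98 + 2·82.56 = 325.1 kN → 325.1 / 2 = 163 kN.
Bearing governs: 163 kN.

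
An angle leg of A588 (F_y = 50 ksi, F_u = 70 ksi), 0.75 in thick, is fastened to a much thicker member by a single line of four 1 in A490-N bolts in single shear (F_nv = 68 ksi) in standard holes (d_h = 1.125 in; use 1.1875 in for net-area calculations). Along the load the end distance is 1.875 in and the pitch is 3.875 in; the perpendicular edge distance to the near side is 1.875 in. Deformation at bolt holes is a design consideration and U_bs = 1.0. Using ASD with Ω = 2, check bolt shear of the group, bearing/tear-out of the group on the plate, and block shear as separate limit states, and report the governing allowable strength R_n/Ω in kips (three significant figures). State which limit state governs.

Bolt shear: A_b = π·1²/4 = 0.7854 in²; R_n = 68 × 0.7854 × 4 × 1 = 213.6 kips → 213.6 / 2 = 107 kips.
Bearing: edge l_c = 1.312, r_n = 82.69 kips; interior l_c = 2.75, r_n = 126 kips; R_n = 82.69 + 3·126 = 460.7 kips → 230 kips.
Block shear: A_gv = 10.12, A_nv = 7.008, A_nt = 0.9609 in²; R_n = min(0.6F_uA_nv, 0.6F_yA_gv) + U_bs·F_u·A_nt = 361.6 kips → 181 kips.
Bolt shear governs: 107 kips.

107 kips (bolt shear governs)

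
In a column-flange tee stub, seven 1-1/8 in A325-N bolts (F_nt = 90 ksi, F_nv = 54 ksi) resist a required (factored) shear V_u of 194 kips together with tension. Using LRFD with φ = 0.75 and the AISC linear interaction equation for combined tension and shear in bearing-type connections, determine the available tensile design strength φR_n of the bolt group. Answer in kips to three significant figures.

287 kips

A_b = π·1.125²/4 = 0.994 in²; f_rv = 194 / (7 × 0.994) = 27.88 ksi.
F'_nt = 1.3 F_nt − (F_nt / φF_nv) f_rv = 1.3·90 − (90/(0.75·54))·27.88 = 55.04 ksi, capped at F_nt → F'_nt = 55.04 ksi.
R_n = F'_nt · A_b · n = 55.04 × 0.994 × 7 = 383 kips.
Design strength φR_n = 0.75 × 383 = 287 kips.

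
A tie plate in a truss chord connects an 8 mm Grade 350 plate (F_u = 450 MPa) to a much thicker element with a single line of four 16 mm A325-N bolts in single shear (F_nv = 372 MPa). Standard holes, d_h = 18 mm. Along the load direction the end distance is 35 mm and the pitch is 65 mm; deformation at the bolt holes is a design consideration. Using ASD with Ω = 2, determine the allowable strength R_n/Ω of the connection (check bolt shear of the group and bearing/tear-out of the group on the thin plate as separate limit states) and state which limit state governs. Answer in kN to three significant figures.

150 kN (bolt shear governs)

Bolt shear: A_b = π·16²/4 = 201.1 mm²; R_n = 372 × 201.1 × 4 × 1 / 1000 = 299.2 kN → 299.2 / 2 = 150 kN.
Bearing (1.2 l_c t F_u ≤ 2.4 d t F_u): upper limit = 2.4·16·8·450 / 1000 = 138.2 kN.
  Edge l_c = 35 − 18/2 = 26 → r_n = 112.3 kN; interior l_c = 65 − 18 = 47 → r_n = 138.2 kN.
  R_n,bearing = 1·112.3 + 3·138.2 = 527 kN → 527 / 2 = 264 kN.
Bolt shear governs: 150 kN.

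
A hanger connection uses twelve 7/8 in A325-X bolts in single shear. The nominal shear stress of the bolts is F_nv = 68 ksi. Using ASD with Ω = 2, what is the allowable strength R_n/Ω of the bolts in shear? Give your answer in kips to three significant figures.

245 kips

A_b = π × 0.875² / 4 = 0.6013 in².
R_n = F_nv · A_b · n · n_s = 68 × 0.6013 × 12 × 1 = 490.7 kips.
Allowable strength R_n/Ω = 490.7 / 2 = 245 kips.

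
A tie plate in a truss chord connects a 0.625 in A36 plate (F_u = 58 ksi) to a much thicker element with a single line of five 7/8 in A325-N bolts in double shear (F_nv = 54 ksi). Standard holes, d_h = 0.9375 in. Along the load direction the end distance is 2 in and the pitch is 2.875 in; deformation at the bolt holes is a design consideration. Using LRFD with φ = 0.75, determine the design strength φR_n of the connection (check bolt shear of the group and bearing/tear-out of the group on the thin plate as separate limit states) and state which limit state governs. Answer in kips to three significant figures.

244 kips (bolt shear governs)

Bolt shear: A_b = π·0.875²/4 = 0.6013 in²; R_n = 54 × 0.6013 × 5 × 2 = 324.7 kips → 0.75 × 324.7 = 244 kips.
Bearing (1.2 l_c t F_u ≤ 2.4 d t F_u): upper limit = 2.4·0.875·0.625·58 = 76.12 kips.
  Edge l_c = 2 − 0.9375/2 = 1.531 → r_n = 66.61 kips; interior l_c = 2.875 − 0.9375 = 1.938 → r_n = 76.12 kips.
  R_n,bearing = 1·66.61 + 4·76.12 = 371.1 kips → 0.75 × 371.1 = 278 kips.
Bolt shear governs: 244 kips.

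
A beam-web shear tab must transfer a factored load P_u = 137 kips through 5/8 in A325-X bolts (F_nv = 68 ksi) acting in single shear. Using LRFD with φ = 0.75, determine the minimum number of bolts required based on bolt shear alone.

A_b = π·0.625²/4 = 0.3068 in².
Per-bolt design strength φR_n = 0.75 × 68 × 0.3068 × 1 = 15.65 kips.
n ≥ 137 / 15.65 = 8.756 → use 9 bolts.

9 bolts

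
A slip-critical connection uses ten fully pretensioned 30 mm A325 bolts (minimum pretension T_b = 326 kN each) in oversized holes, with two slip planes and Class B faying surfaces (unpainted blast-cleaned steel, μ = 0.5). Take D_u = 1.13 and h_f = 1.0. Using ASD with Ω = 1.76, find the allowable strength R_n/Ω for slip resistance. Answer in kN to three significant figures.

2090 kN

R_n = μ · D_u · h_f · T_b · n_s · n_b = 0.5 × 1.13 × 1.0 × 326 × 2 × 10 = 3684 kN.
Allowable strength R_n/Ω = 3684 / 1.76 = 2090 kN.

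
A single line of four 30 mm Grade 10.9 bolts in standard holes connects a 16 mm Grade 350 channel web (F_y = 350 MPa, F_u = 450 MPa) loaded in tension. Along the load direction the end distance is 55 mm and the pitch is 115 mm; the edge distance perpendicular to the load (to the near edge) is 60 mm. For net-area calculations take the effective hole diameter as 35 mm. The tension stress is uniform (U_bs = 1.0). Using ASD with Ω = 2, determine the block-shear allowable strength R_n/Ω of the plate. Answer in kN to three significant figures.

752 kN

Shear plane L_v = 55 + 3·115 = 400 mm; A_gv = 400 × 16 = 6400 mm².
A_nv = (400 − 3.5·35) × 16 = 4440 mm².
A_nt = (60 − 0.5·35) × 16 = 680 mm².
0.6 F_u A_nv = 1199 kN; 0.6 F_y A_gv = 1344 kN → shear rupture governs the shear term.
R_n = 1199 + 1.0 × 450 × 680 / 1000 = 1505 kN.
Allowable strength R_n/Ω = 1505 / 2 = 752 kN.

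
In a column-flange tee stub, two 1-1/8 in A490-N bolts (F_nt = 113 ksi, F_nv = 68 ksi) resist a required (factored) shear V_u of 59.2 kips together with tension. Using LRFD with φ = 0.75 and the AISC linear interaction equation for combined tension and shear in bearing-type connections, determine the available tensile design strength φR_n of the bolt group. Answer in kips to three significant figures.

A_b = π·1.125²/4 = 0.994 in²; f_rv = 59.2 / (2 × 0.994) = 29.78 ksi.
F'_nt = 1.3 F_nt − (F_nt / φF_nv) f_rv = 1.3·113 − (113/(0.75·68))·29.78 = 80.92 ksi, capped at F_nt → F'_nt = 80.92 ksi.
R_n = F'_nt · A_b · n = 80.92 × 0.994 × 2 = 160.9 kips.
Design strength φR_n = 0.75 × 160.9 = 121 kips.

121 kips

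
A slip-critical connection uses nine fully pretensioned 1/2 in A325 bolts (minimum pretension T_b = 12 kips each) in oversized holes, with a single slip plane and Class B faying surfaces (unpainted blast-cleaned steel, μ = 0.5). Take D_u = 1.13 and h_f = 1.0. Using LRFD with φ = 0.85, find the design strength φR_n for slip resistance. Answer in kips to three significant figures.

51.9 kips

R_n = μ · D_u · h_f · T_b · n_s · n_b = 0.5 × 1.13 × 1.0 × 12 × 1 × 9 = 61.02 kips.
Design strength φR_n = 0.85 × 61.02 = 51.9 kips.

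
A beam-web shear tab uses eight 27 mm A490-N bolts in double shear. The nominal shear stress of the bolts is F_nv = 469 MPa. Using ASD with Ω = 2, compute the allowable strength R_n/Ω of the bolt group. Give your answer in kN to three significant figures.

2150 kN

A_b = π × 27² / 4 = 572.6 mm².
R_n = F_nv · A_b · n · n_s = 469 × 572.6 × 8 × 2 / 1000 = 4296 kN.
Allowable strength R_n/Ω = 4296 / 2 = 2150 kN.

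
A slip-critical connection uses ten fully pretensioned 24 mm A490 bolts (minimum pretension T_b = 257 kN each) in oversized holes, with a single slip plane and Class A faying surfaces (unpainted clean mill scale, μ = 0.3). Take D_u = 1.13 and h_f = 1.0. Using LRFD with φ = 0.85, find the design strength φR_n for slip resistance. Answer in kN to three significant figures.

741 kN

R_n = μ · D_u · h_f · T_b · n_s · n_b = 0.3 × 1.13 × 1.0 × 257 × 1 × 10 = 871.2 kN.
Design strength φR_n = 0.85 × 871.2 = 741 kN.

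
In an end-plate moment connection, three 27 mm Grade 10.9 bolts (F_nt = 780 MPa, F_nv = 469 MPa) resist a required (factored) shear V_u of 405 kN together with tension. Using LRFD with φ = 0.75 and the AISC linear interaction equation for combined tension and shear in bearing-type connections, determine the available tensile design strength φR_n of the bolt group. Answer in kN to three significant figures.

633 kN

A_b = π·27²/4 = 572.6 mm²; f_rv = 405 × 1000 / (3 × 572.6) = 235.8 MPa.
F'_nt = 1.3 F_nt − (F_nt / φF_nv) f_rv = 1.3·780 − (780/(0.75·469))·235.8 = 491.2 MPa, capped at F_nt → F'_nt = 491.2 MPa.
R_n = F'_nt · A_b · n = 491.2 × 572.6 × 3 / 1000 = 843.6 kN.
Design strength φR_n = 0.75 × 843.6 = 633 kN.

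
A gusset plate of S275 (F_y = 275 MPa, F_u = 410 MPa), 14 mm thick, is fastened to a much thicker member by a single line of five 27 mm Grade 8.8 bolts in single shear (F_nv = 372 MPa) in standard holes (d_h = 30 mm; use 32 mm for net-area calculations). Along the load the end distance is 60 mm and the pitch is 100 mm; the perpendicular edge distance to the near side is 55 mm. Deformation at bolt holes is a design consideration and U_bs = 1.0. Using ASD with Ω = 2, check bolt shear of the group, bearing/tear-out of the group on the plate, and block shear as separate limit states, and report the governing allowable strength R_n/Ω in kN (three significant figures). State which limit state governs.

532 kN (bolt shear governs)

Bolt shear: A_b = π·27²/4 = 572.6 mm²; R_n = 372 × 572.6 × 5 × 1 / 1000 = 1065 kN → 1065 / 2 = 532 kN.
Bearing: edge l_c = 45, r_n = 310 kN; interior l_c = 70, r_n = 372 kN; R_n = 310 + 4·372 = 1798 kN → 899 kN.
Block shear: A_gv = 6440, A_nv = 4424, A_nt = 546 mm²; R_n = min(0.6F_uA_nv, 0.6F_yA_gv) + U_bs·F_u·A_nt = 1286 kN → 643 kN.
Bolt shear governs: 532 kN.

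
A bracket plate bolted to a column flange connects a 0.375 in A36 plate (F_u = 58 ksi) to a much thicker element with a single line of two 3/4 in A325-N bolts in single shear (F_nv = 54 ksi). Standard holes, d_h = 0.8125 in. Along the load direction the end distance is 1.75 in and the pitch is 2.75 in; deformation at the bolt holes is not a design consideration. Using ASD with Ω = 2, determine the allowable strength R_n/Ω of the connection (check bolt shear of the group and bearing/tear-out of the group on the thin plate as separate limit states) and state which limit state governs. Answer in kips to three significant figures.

23.9 kips (bolt shear governs)

Bolt shear: A_b = π·0.75²/4 = 0.4418 in²; R_n = 54 × 0.4418 × 2 × 1 = 47.71 kips → 47.71 / 2 = 23.9 kips.
Bearing (1.5 l_c t F_u ≤ 3.0 d t F_u): upper limit = 3.0·0.75·0.375·58 = 48.94 kips.
  Edge l_c = 1.75 − 0.8125/2 = 1.344 → r_n = 43.84 kips; interior l_c = 2.75 − 0.8125 = 1.938 → r_n = 48.94 kips.
  R_n,bearing = 1·43.84 + 1·48.94 = 92.78 kips → 92.78 / 2 = 46.4 kips.
Bolt shear governs: 23.9 kips.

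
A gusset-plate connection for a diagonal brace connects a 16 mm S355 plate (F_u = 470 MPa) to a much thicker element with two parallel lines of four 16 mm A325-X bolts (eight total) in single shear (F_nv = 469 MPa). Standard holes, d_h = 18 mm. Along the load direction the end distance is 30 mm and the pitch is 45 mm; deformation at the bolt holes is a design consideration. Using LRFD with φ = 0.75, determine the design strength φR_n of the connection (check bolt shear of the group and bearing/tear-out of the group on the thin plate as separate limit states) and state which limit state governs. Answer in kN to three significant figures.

Bolt shear: A_b = π·16²/4 = 201.1 mm²; R_n = 469 × 201.1 × 8 × 1 / 1000 = 754.4 kN → 0.75 × 754.4 = 566 kN.
Bearing (1.2 l_c t F_u ≤ 2.4 d t F_u): upper limit = 2.4·16·16·470 / 1000 = 288.8 kN.
  Edge l_c = 30 − 18/2 = 21 → r_n = 189.5 kN; interior l_c = 45 − 18 = 27 → r_n = 243.6 kN.
  R_n,bearing = 2·189.5 + 6·243.6 = 1841 kN → 0.75 × 1841 = 1380 kN.
Bolt shear governs: 566 kN.

566 kN (bolt shear governs)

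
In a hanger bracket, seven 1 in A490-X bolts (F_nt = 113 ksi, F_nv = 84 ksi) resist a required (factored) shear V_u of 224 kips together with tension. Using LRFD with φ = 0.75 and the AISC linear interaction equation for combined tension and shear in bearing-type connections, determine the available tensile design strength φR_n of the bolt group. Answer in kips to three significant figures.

A_b = π·1²/4 = 0.7854 in²; f_rv = 224 / (7 × 0.7854) = 40.74 ksi.
F'_nt = 1.3 F_nt − (F_nt / φF_nv) f_rv = 1.3·113 − (113/(0.75·84))·40.74 = 73.82 ksi, capped at F_nt → F'_nt = 73.82 ksi.
R_n = F'_nt · A_b · n = 73.82 × 0.7854 × 7 = 405.8 kips.
Design strength φR_n = 0.75 × 405.8 = 304 kips.

304 kips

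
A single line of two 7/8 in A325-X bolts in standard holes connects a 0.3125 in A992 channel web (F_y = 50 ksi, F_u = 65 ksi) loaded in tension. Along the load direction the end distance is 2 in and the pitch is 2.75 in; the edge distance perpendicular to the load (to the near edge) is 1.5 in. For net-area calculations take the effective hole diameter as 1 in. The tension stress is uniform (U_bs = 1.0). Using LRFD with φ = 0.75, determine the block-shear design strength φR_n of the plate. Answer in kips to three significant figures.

Shear plane L_v = 2 + 1·2.75 = 4.75 in; A_gv = 4.75 × 0.3125 = 1.484 in².
A_nv = (4.75 − 1.5·1) × 0.3125 = 1.016 in².
A_nt = (1.5 − 0.5·1) × 0.3125 = 0.3125 in².
0.6 F_u A_nv = 39.61 kips; 0.6 F_y A_gv = 44.53 kips → shear rupture governs the shear term.
R_n = 39.61 + 1.0 × 65 × 0.3125 = 59.92 kips.
Design strength φR_n = 0.75 × 59.92 = 44.9 kips.

44.9 kips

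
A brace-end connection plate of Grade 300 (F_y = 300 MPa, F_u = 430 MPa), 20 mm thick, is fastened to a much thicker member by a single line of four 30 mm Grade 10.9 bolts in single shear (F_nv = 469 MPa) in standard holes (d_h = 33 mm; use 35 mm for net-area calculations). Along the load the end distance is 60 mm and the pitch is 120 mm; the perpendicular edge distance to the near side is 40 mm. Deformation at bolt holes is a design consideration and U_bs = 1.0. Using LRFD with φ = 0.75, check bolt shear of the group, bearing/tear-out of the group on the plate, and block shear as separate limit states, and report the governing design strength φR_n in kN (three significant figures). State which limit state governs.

Bolt shear: A_b = π·30²/4 = 706.9 mm²; R_n = 469 × 706.9 × 4 × 1 / 1000 = 1326 kN → 0.75 × 1326 = 995 kN.
Bearing: edge l_c = 43.5, r_n = 448.9 kN; interior l_c = 87, r_n = 619.2 kN; R_n = 448.9 + 3·619.2 = 2307 kN → 1730 kN.
Block shear: A_gv = 8400, A_nv = 5950, A_nt = 450 mm²; R_n = min(0.6F_uA_nv, 0.6F_yA_gv) + U_bs·F_u·A_nt = 1706 kN → 1280 kN.
Bolt shear governs: 995 kN.

995 kN (bolt shear governs)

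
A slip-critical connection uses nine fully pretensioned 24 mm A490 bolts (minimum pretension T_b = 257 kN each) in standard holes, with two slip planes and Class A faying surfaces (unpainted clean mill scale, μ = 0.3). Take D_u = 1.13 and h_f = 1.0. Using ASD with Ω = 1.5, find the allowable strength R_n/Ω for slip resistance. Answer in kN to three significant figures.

R_n = μ · D_u · h_f · T_b · n_s · n_b = 0.3 × 1.13 × 1.0 × 257 × 2 × 9 = 1568 kN.
Allowable strength R_n/Ω = 1568 / 1.5 = 1050 kN.

1050 kN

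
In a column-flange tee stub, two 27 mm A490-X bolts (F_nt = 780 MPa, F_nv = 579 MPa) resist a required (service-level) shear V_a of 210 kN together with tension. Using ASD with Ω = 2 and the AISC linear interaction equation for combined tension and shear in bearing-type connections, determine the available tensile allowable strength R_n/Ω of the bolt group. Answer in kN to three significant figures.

A_b = π·27²/4 = 572.6 mm²; f_rv = 210 × 1000 / (2 × 572.6) = 183.4 MPa.
F'_nt = 1.3 F_nt − (Ω F_nt / F_nv) f_rv = 1.3·780 − (2·780/579)·183.4 = 519.9 MPa, capped at F_nt → F'_nt = 519.9 MPa.
R_n = F'_nt · A_b · n = 519.9 × 572.6 × 2 / 1000 = 595.3 kN.
Allowable strength R_n/Ω = 595.3 / 2 = 298 kN.

298 kN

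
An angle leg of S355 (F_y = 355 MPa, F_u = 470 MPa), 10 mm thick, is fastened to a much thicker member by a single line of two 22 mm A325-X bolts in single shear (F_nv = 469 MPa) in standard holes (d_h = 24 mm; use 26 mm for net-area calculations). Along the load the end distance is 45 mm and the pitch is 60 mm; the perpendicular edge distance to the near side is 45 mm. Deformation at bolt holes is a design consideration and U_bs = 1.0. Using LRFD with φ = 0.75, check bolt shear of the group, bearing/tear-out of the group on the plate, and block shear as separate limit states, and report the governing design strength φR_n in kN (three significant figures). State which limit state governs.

Bolt shear: A_b = π·22²/4 = 380.1 mm²; R_n = 469 × 380.1 × 2 × 1 / 1000 = 356.6 kN → 0.75 × 356.6 = 267 kN.
Bearing: edge l_c = 33, r_n = 186.1 kN; interior l_c = 36, r_n = 203 kN; R_n = 186.1 + 1·203 = 389.2 kN → 292 kN.
Block shear: A_gv = 1050, A_nv = 660, A_nt = 320 mm²; R_n = min(0.6F_uA_nv, 0.6F_yA_gv) + U_bs·F_u·A_nt = 336.5 kN → 252 kN.
Block shear governs: 252 kN.

252 kN (block shear governs)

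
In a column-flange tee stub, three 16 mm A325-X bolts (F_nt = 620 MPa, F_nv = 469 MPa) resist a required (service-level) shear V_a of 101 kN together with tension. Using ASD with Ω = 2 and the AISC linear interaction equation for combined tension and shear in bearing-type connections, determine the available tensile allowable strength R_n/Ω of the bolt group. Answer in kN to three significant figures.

A_b = π·16²/4 = 201.1 mm²; f_rv = 101 × 1000 / (3 × 201.1) = 167.4 MPa.
F'_nt = 1.3 F_nt − (Ω F_nt / F_nv) f_rv = 1.3·620 − (2·620/469)·167.4 = 363.3 MPa, capped at F_nt → F'_nt = 363.3 MPa.
R_n = F'_nt · A_b · n = 363.3 × 201.1 × 3 / 1000 = 219.1 kN.
Allowable strength R_n/Ω = 219.1 / 2 = 110 kN.

110 kN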